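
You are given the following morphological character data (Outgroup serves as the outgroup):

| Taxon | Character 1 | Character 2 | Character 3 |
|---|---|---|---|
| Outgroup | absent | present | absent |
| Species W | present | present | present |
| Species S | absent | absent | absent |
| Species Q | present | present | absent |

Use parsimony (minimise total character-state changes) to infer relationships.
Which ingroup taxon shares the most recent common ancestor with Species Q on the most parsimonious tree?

Species W

Character polarity is set by the outgroup: the derived state is whichever differs from the outgroup's state, so for Character 2 the derived state is 'absent', and for the remaining characters it is 'present'.
Only Species Q and Species W show the derived state 'present' for Character 1, supporting them as a clade.
Character 2: derived state 'absent' in Species S only — an autapomorphy, so it tells us nothing about relationships among taxa.
Character 3 (derived state 'present') is unique to Species W (autapomorphy; uninformative for grouping).
Most parsimonious ingroup topology: ((Species W,Species Q),Species S).
Species Q and Species W form a cherry on this tree, so they are sister taxa.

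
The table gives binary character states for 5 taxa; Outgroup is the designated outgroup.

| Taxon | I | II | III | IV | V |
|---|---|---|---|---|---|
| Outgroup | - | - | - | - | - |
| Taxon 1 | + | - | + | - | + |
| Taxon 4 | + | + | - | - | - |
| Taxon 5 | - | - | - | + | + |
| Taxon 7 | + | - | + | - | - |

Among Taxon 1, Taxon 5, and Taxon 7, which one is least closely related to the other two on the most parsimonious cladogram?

The outgroup has state '-' for every character, so '+' is the derived state throughout.
I (derived state '+') is shared by Taxon 1, Taxon 4, and Taxon 7 — a synapomorphy uniting that clade.
II: derived state '+' in Taxon 4 only — an autapomorphy, so it tells us nothing about relationships among taxa.
III (derived state '+') is shared by Taxon 1 and Taxon 7 — a synapomorphy uniting that clade.
IV (derived state '+') is unique to Taxon 5 (autapomorphy; uninformative for grouping).
V groups Taxon 1 and Taxon 5, which is incompatible with the clades supported by the remaining characters; treating it as convergent (homoplasy) costs fewer steps than any alternative tree.
Most parsimonious ingroup topology: (((Taxon 1,Taxon 7),Taxon 4),Taxon 5).
Taxon 7 and Taxon 1 share a more recent common ancestor with each other than either does with Taxon 5, so Taxon 5 is the least closely related of the three.

Taxon 5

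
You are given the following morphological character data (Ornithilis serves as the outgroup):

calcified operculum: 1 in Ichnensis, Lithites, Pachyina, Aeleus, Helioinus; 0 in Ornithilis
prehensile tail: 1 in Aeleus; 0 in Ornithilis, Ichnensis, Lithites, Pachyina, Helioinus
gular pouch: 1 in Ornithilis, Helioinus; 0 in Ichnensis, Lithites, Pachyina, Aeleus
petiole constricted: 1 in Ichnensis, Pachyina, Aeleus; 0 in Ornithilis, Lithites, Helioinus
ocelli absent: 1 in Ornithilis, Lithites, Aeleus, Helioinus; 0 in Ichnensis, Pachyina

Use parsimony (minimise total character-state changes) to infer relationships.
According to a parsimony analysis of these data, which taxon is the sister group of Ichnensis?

Pachyina

Character polarity is set by the outgroup: the derived state is whichever differs from the outgroup's state, so for gular pouch, ocelli absent the derived state is '0', and for the remaining characters it is '1'.
calcified operculum (derived state '1') is shared by all ingroup taxa — unites the whole ingroup.
prehensile tail (derived state '1') is unique to Aeleus (autapomorphy; uninformative for grouping).
gular pouch: derived state '0' in Aeleus, Ichnensis, Lithites, and Pachyina only — synapomorphy for {Aeleus, Ichnensis, Lithites, Pachyina}.
petiole constricted: derived state '1' in Aeleus, Ichnensis, and Pachyina only — synapomorphy for {Aeleus, Ichnensis, Pachyina}.
ocelli absent (derived state '0') is shared by Ichnensis and Pachyina — a synapomorphy uniting that clade.
Most parsimonious ingroup topology: ((((Ichnensis,Pachyina),Aeleus),Lithites),Helioinus).
Ichnensis and Pachyina form a cherry on this tree, so they are sister taxa.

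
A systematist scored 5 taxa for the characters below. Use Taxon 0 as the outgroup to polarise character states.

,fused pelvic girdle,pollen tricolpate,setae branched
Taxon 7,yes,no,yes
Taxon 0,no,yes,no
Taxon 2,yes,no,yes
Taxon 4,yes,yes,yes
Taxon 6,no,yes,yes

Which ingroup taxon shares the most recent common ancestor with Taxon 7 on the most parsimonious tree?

Character polarity is set by the outgroup: the derived state is whichever differs from the outgroup's state, so for pollen tricolpate the derived state is 'no', and for the remaining characters it is 'yes'.
Only Taxon 2, Taxon 4, and Taxon 7 show the derived state 'yes' for fused pelvic girdle, supporting them as a clade.
pollen tricolpate: derived state 'no' in Taxon 2 and Taxon 7 only — synapomorphy for {Taxon 2, Taxon 7}.
setae branched (derived state 'yes') is shared by all ingroup taxa — unites the whole ingroup.
Most parsimonious ingroup topology: (((Taxon 7,Taxon 2),Taxon 4),Taxon 6).
Taxon 7 and Taxon 2 form a cherry on this tree, so they are sister taxa.

Taxon 2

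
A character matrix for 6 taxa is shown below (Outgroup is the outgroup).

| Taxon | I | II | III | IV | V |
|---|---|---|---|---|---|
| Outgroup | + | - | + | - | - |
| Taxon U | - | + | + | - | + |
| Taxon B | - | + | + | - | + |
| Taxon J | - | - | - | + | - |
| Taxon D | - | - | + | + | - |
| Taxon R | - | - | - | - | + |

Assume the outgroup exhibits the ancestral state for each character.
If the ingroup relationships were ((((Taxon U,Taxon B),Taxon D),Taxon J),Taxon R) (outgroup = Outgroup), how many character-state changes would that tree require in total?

Map each character onto ((((Taxon U,Taxon B),Taxon D),Taxon J),Taxon R) (rooted by Outgroup) and count the minimum state changes it requires (Fitch parsimony):
I: 1; II: 1; III: 2; IV: 2; V: 2.
Total tree length = 8.

8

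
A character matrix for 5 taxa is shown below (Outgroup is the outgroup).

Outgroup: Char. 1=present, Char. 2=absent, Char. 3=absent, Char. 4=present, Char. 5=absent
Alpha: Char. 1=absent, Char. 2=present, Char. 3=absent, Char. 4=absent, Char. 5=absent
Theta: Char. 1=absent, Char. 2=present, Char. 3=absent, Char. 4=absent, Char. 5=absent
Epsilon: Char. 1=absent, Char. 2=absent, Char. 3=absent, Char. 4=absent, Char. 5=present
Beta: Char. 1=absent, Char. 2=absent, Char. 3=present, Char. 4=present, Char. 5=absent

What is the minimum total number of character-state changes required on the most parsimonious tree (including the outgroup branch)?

5

Character polarity is set by the outgroup: the derived state is whichever differs from the outgroup's state, so for Char. 1, Char. 4 the derived state is 'absent', and for the remaining characters it is 'present'.
All ingroup taxa share the derived state 'absent' for Char. 1; it defines the ingroup but does not resolve relationships within it.
Only Alpha and Theta show the derived state 'present' for Char. 2, supporting them as a clade.
Char. 3 (derived state 'present') is unique to Beta (autapomorphy; uninformative for grouping).
Char. 4 (derived state 'absent') is shared by Alpha, Epsilon, and Theta — a synapomorphy uniting that clade.
Char. 5 (derived state 'present') is unique to Epsilon (autapomorphy; uninformative for grouping).
Most parsimonious ingroup topology: (((Alpha,Theta),Epsilon),Beta).
Changes per character on this tree: Char. 1: 1; Char. 2: 1; Char. 3: 1; Char. 4: 1; Char. 5: 1.
Total = 5.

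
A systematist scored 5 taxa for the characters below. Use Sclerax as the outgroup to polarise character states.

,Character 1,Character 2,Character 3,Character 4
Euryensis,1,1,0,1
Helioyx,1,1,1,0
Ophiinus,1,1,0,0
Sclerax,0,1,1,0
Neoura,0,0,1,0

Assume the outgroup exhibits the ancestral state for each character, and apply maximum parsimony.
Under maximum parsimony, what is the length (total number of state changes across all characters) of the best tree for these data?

4

Character polarity is set by the outgroup: the derived state is whichever differs from the outgroup's state, so for Character 2, Character 3 the derived state is '0', and for the remaining characters it is '1'.
Character 1: derived state '1' in Euryensis, Helioyx, and Ophiinus only — synapomorphy for {Euryensis, Helioyx, Ophiinus}.
Character 2 (derived state '0') is unique to Neoura (autapomorphy; uninformative for grouping).
Character 3: derived state '0' in Euryensis and Ophiinus only — synapomorphy for {Euryensis, Ophiinus}.
Character 4: derived state '1' in Euryensis only — an autapomorphy, so it tells us nothing about relationships among taxa.
Most parsimonious ingroup topology: (((Euryensis,Ophiinus),Helioyx),Neoura).
Changes per character on this tree: Character 1: 1; Character 2: 1; Character 3: 1; Character 4: 1.
Total = 4.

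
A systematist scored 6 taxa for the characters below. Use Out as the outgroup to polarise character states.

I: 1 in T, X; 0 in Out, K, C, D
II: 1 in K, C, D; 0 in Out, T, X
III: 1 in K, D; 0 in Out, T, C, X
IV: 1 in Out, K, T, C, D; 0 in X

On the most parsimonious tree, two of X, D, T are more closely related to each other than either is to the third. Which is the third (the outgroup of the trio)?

D

Character polarity is set by the outgroup: the derived state is whichever differs from the outgroup's state, so for IV the derived state is '0', and for the remaining characters it is '1'.
Only T and X show the derived state '1' for I, supporting them as a clade.
II (derived state '1') is shared by C, D, and K — a synapomorphy uniting that clade.
III: derived state '1' in D and K only — synapomorphy for {D, K}.
IV (derived state '0') is unique to X (autapomorphy; uninformative for grouping).
Most parsimonious ingroup topology: (((K,D),C),(T,X)).
X and T share a more recent common ancestor with each other than either does with D, so D is the least closely related of the three.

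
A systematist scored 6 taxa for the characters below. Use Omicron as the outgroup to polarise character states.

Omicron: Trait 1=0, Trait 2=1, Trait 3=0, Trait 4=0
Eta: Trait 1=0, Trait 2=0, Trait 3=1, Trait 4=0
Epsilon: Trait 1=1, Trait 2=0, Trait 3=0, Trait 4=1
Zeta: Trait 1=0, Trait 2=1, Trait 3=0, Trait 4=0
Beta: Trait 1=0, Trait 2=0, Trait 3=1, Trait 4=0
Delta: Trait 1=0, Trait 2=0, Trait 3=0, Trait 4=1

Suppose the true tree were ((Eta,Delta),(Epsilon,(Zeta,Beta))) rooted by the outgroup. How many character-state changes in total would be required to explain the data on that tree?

7

Map each character onto ((Eta,Delta),(Epsilon,(Zeta,Beta))) (rooted by Omicron) and count the minimum state changes it requires (Fitch parsimony):
Trait 1: 1; Trait 2: 2; Trait 3: 2; Trait 4: 2.
Total tree length = 7.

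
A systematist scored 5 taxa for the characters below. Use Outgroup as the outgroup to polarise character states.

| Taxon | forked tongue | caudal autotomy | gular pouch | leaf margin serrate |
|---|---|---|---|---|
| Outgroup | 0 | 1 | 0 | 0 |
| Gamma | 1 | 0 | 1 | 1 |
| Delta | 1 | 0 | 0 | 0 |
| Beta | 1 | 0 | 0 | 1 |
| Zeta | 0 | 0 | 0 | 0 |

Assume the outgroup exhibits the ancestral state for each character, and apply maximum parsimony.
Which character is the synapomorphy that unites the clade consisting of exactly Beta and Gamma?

Character polarity is set by the outgroup: the derived state is whichever differs from the outgroup's state, so for caudal autotomy the derived state is '0', and for the remaining characters it is '1'.
forked tongue: derived state '1' in Beta, Delta, and Gamma only — synapomorphy for {Beta, Delta, Gamma}.
All ingroup taxa share the derived state '0' for caudal autotomy; it defines the ingroup but does not resolve relationships within it.
gular pouch (derived state '1') is unique to Gamma (autapomorphy; uninformative for grouping).
leaf margin serrate: derived state '1' in Beta and Gamma only — synapomorphy for {Beta, Gamma}.
Most parsimonious ingroup topology: (((Gamma,Beta),Delta),Zeta).
The clade {Beta, Gamma} is supported by leaf margin serrate: its derived state '1' occurs in exactly those taxa and in no other taxon (including the outgroup).

leaf margin serrate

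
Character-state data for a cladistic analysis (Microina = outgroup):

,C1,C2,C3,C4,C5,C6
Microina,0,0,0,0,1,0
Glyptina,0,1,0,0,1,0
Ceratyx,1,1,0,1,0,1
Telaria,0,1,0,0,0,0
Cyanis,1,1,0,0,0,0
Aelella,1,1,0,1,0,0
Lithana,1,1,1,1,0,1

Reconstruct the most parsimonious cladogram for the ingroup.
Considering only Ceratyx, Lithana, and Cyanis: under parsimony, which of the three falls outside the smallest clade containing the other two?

Cyanis

Character polarity is set by the outgroup: the derived state is whichever differs from the outgroup's state, so for C5 the derived state is '0', and for the remaining characters it is '1'.
Only Aelella, Ceratyx, Cyanis, and Lithana show the derived state '1' for C1, supporting them as a clade.
C2 (derived state '1') is shared by all ingroup taxa — unites the whole ingroup.
C3 (derived state '1') is unique to Lithana (autapomorphy; uninformative for grouping).
Only Aelella, Ceratyx, and Lithana show the derived state '1' for C4, supporting them as a clade.
C5: derived state '0' in Aelella, Ceratyx, Cyanis, Lithana, and Telaria only — synapomorphy for {Aelella, Ceratyx, Cyanis, Lithana, Telaria}.
C6 (derived state '1') is shared by Ceratyx and Lithana — a synapomorphy uniting that clade.
Most parsimonious ingroup topology: (Glyptina,((((Ceratyx,Lithana),Aelella),Cyanis),Telaria)).
Ceratyx and Lithana share a more recent common ancestor with each other than either does with Cyanis, so Cyanis is the least closely related of the three.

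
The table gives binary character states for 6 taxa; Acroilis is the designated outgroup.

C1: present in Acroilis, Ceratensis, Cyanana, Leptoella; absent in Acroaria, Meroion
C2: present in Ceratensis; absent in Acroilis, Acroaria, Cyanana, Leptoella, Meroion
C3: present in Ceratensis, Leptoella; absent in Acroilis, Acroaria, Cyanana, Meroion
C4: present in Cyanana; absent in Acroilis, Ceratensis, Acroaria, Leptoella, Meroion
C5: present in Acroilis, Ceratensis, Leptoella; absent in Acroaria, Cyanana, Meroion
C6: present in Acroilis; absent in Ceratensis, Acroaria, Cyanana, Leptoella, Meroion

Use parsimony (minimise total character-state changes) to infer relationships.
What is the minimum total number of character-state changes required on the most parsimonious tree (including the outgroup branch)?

6

Character polarity is set by the outgroup: the derived state is whichever differs from the outgroup's state, so for C1, C5, C6 the derived state is 'absent', and for the remaining characters it is 'present'.
C1 (derived state 'absent') is shared by Acroaria and Meroion — a synapomorphy uniting that clade.
C2: derived state 'present' in Ceratensis only — an autapomorphy, so it tells us nothing about relationships among taxa.
C3: derived state 'present' in Ceratensis and Leptoella only — synapomorphy for {Ceratensis, Leptoella}.
C4: derived state 'present' in Cyanana only — an autapomorphy, so it tells us nothing about relationships among taxa.
Only Acroaria, Cyanana, and Meroion show the derived state 'absent' for C5, supporting them as a clade.
C6 (derived state 'absent') is shared by all ingroup taxa — unites the whole ingroup.
Most parsimonious ingroup topology: ((Ceratensis,Leptoella),((Acroaria,Meroion),Cyanana)).
Changes per character on this tree: C1: 1; C2: 1; C3: 1; C4: 1; C5: 1; C6: 1.
Total = 6.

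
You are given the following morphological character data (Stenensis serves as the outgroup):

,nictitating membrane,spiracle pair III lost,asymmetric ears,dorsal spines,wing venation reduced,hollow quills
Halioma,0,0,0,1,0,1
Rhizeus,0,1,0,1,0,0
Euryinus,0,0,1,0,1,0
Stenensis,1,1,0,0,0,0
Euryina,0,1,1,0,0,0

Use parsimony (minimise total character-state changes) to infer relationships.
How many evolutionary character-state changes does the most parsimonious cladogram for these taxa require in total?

Character polarity is set by the outgroup: the derived state is whichever differs from the outgroup's state, so for nictitating membrane, spiracle pair III lost the derived state is '0', and for the remaining characters it is '1'.
nictitating membrane (derived state '0') is shared by all ingroup taxa — unites the whole ingroup.
spiracle pair III lost groups Euryinus and Halioma, which is incompatible with the clades supported by the remaining characters; treating it as convergent (homoplasy) costs fewer steps than any alternative tree.
asymmetric ears (derived state '1') is shared by Euryina and Euryinus — a synapomorphy uniting that clade.
dorsal spines: derived state '1' in Halioma and Rhizeus only — synapomorphy for {Halioma, Rhizeus}.
wing venation reduced: derived state '1' in Euryinus only — an autapomorphy, so it tells us nothing about relationships among taxa.
hollow quills (derived state '1') is unique to Halioma (autapomorphy; uninformative for grouping).
Most parsimonious ingroup topology: ((Euryina,Euryinus),(Halioma,Rhizeus)).
Changes per character on this tree: nictitating membrane: 1; spiracle pair III lost: 2; asymmetric ears: 1; dorsal spines: 1; wing venation reduced: 1; hollow quills: 1.
Total = 7.

7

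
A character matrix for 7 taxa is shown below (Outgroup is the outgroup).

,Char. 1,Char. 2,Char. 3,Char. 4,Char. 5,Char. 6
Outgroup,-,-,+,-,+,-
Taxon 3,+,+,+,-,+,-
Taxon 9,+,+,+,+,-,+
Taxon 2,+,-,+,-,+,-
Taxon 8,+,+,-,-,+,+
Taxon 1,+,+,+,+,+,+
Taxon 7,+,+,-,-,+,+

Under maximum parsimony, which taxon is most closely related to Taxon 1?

Character polarity is set by the outgroup: the derived state is whichever differs from the outgroup's state, so for Char. 3, Char. 5 the derived state is '-', and for the remaining characters it is '+'.
Char. 1 (derived state '+') is shared by all ingroup taxa — unites the whole ingroup.
Char. 2 (derived state '+') is shared by Taxon 1, Taxon 3, Taxon 7, Taxon 8, and Taxon 9 — a synapomorphy uniting that clade.
Char. 3 (derived state '-') is shared by Taxon 7 and Taxon 8 — a synapomorphy uniting that clade.
Char. 4 (derived state '+') is shared by Taxon 1 and Taxon 9 — a synapomorphy uniting that clade.
Char. 5 (derived state '-') is unique to Taxon 9 (autapomorphy; uninformative for grouping).
Only Taxon 1, Taxon 7, Taxon 8, and Taxon 9 show the derived state '+' for Char. 6, supporting them as a clade.
Most parsimonious ingroup topology: ((Taxon 3,((Taxon 9,Taxon 1),(Taxon 8,Taxon 7))),Taxon 2).
Taxon 1 and Taxon 9 form a cherry on this tree, so they are sister taxa.

Taxon 9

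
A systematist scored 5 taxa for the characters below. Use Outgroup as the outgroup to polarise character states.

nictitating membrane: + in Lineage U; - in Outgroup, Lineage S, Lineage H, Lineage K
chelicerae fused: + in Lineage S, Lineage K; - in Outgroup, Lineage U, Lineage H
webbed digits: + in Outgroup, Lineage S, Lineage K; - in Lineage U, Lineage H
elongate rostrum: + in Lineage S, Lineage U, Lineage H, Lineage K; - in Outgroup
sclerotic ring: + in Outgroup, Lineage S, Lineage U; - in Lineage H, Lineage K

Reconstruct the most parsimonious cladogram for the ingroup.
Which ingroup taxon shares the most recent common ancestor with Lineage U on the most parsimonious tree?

Character polarity is set by the outgroup: the derived state is whichever differs from the outgroup's state, so for webbed digits, sclerotic ring the derived state is '-', and for the remaining characters it is '+'.
nictitating membrane: derived state '+' in Lineage U only — an autapomorphy, so it tells us nothing about relationships among taxa.
Only Lineage K and Lineage S show the derived state '+' for chelicerae fused, supporting them as a clade.
webbed digits (derived state '-') is shared by Lineage H and Lineage U — a synapomorphy uniting that clade.
All ingroup taxa share the derived state '+' for elongate rostrum; it defines the ingroup but does not resolve relationships within it.
sclerotic ring (state '-') occurs in Lineage H and Lineage K but conflicts with the nesting implied by the other characters — most parsimoniously interpreted as homoplasy.
Most parsimonious ingroup topology: ((Lineage S,Lineage K),(Lineage U,Lineage H)).
Lineage U and Lineage H form a cherry on this tree, so they are sister taxa.

Lineage H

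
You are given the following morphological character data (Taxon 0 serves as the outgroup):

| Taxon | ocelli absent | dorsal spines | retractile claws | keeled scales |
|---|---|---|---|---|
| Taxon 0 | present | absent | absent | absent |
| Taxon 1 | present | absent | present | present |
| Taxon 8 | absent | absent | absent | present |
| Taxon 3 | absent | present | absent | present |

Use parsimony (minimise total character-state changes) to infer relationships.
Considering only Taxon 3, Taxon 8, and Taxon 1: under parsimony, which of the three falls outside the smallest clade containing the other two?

Taxon 1

Character polarity is set by the outgroup: the derived state is whichever differs from the outgroup's state, so for ocelli absent the derived state is 'absent', and for the remaining characters it is 'present'.
ocelli absent (derived state 'absent') is shared by Taxon 3 and Taxon 8 — a synapomorphy uniting that clade.
dorsal spines: derived state 'present' in Taxon 3 only — an autapomorphy, so it tells us nothing about relationships among taxa.
retractile claws: derived state 'present' in Taxon 1 only — an autapomorphy, so it tells us nothing about relationships among taxa.
All ingroup taxa share the derived state 'present' for keeled scales; it defines the ingroup but does not resolve relationships within it.
Most parsimonious ingroup topology: (Taxon 1,(Taxon 8,Taxon 3)).
Taxon 3 and Taxon 8 share a more recent common ancestor with each other than either does with Taxon 1, so Taxon 1 is the least closely related of the three.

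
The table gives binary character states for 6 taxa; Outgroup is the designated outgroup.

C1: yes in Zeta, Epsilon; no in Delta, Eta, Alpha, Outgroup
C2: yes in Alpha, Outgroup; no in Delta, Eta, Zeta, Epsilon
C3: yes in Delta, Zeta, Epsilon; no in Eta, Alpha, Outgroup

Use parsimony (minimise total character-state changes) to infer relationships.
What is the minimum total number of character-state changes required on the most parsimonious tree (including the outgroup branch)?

Character polarity is set by the outgroup: the derived state is whichever differs from the outgroup's state, so for C2 the derived state is 'no', and for the remaining characters it is 'yes'.
C1: derived state 'yes' in Epsilon and Zeta only — synapomorphy for {Epsilon, Zeta}.
C2 (derived state 'no') is shared by Delta, Epsilon, Eta, and Zeta — a synapomorphy uniting that clade.
Only Delta, Epsilon, and Zeta show the derived state 'yes' for C3, supporting them as a clade.
Most parsimonious ingroup topology: (((Delta,(Epsilon,Zeta)),Eta),Alpha).
Changes per character on this tree: C1: 1; C2: 1; C3: 1.
Total = 3.

3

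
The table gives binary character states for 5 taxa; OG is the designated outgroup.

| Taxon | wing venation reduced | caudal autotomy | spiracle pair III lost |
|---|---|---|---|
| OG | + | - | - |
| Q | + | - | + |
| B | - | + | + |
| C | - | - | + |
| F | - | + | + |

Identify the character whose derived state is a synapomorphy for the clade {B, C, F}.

wing venation reduced

Character polarity is set by the outgroup: the derived state is whichever differs from the outgroup's state, so for wing venation reduced the derived state is '-', and for the remaining characters it is '+'.
Only B, C, and F show the derived state '-' for wing venation reduced, supporting them as a clade.
Only B and F show the derived state '+' for caudal autotomy, supporting them as a clade.
spiracle pair III lost (derived state '+') is shared by all ingroup taxa — unites the whole ingroup.
Most parsimonious ingroup topology: (Q,((B,F),C)).
The clade {B, C, F} is supported by wing venation reduced: its derived state '-' occurs in exactly those taxa and in no other taxon (including the outgroup).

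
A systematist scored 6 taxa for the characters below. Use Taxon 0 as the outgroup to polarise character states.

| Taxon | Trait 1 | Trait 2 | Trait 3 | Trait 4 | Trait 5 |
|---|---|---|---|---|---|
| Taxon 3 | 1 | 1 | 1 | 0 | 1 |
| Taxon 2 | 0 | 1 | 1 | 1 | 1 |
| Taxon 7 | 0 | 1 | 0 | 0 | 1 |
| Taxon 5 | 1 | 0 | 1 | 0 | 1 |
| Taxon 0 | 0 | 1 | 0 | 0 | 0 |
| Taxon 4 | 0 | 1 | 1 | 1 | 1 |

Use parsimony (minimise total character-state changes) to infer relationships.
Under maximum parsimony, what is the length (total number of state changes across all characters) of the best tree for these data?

5

Character polarity is set by the outgroup: the derived state is whichever differs from the outgroup's state, so for Trait 2 the derived state is '0', and for the remaining characters it is '1'.
Trait 1 (derived state '1') is shared by Taxon 3 and Taxon 5 — a synapomorphy uniting that clade.
Trait 2: derived state '0' in Taxon 5 only — an autapomorphy, so it tells us nothing about relationships among taxa.
Trait 3: derived state '1' in Taxon 2, Taxon 3, Taxon 4, and Taxon 5 only — synapomorphy for {Taxon 2, Taxon 3, Taxon 4, Taxon 5}.
Only Taxon 2 and Taxon 4 show the derived state '1' for Trait 4, supporting them as a clade.
All ingroup taxa share the derived state '1' for Trait 5; it defines the ingroup but does not resolve relationships within it.
Most parsimonious ingroup topology: (Taxon 7,((Taxon 3,Taxon 5),(Taxon 4,Taxon 2))).
Changes per character on this tree: Trait 1: 1; Trait 2: 1; Trait 3: 1; Trait 4: 1; Trait 5: 1.
Total = 5.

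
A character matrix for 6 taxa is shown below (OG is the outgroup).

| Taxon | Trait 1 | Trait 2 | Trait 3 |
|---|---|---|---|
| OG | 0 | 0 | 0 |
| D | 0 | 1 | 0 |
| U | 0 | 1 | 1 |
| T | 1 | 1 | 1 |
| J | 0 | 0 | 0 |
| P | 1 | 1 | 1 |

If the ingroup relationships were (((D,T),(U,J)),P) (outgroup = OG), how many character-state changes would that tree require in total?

Map each character onto (((D,T),(U,J)),P) (rooted by OG) and count the minimum state changes it requires (Fitch parsimony):
Trait 1: 2; Trait 2: 2; Trait 3: 3.
Total tree length = 7.

7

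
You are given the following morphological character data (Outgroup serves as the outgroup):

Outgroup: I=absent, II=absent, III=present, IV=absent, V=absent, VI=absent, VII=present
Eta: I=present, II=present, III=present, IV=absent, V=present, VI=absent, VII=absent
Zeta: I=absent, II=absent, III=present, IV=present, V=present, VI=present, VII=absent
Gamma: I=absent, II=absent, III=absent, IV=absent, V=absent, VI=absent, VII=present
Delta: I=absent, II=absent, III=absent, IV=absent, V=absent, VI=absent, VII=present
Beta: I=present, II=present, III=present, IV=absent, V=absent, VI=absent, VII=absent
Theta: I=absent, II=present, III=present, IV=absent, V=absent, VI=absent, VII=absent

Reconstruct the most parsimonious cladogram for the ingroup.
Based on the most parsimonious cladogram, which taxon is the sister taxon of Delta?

Gamma

Character polarity is set by the outgroup: the derived state is whichever differs from the outgroup's state, so for III, VII the derived state is 'absent', and for the remaining characters it is 'present'.
I: derived state 'present' in Beta and Eta only — synapomorphy for {Beta, Eta}.
II (derived state 'present') is shared by Beta, Eta, and Theta — a synapomorphy uniting that clade.
III (derived state 'absent') is shared by Delta and Gamma — a synapomorphy uniting that clade.
IV (derived state 'present') is unique to Zeta (autapomorphy; uninformative for grouping).
V groups Eta and Zeta, which is incompatible with the clades supported by the remaining characters; treating it as convergent (homoplasy) costs fewer steps than any alternative tree.
VI: derived state 'present' in Zeta only — an autapomorphy, so it tells us nothing about relationships among taxa.
VII (derived state 'absent') is shared by Beta, Eta, Theta, and Zeta — a synapomorphy uniting that clade.
Most parsimonious ingroup topology: ((((Eta,Beta),Theta),Zeta),(Gamma,Delta)).
Delta and Gamma form a cherry on this tree, so they are sister taxa.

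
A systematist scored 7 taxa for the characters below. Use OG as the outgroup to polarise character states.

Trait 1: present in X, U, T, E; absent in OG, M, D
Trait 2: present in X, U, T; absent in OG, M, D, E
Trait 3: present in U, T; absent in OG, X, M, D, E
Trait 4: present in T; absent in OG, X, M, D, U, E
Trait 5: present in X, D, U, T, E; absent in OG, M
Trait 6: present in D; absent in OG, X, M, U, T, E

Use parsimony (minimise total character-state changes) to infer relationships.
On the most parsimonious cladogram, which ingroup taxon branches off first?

M

The outgroup has state 'absent' for every character, so 'present' is the derived state throughout.
Trait 1: derived state 'present' in E, T, U, and X only — synapomorphy for {E, T, U, X}.
Trait 2: derived state 'present' in T, U, and X only — synapomorphy for {T, U, X}.
Trait 3: derived state 'present' in T and U only — synapomorphy for {T, U}.
Trait 4: derived state 'present' in T only — an autapomorphy, so it tells us nothing about relationships among taxa.
Trait 5 (derived state 'present') is shared by D, E, T, U, and X — a synapomorphy uniting that clade.
Trait 6 (derived state 'present') is unique to D (autapomorphy; uninformative for grouping).
Most parsimonious ingroup topology: ((((X,(U,T)),E),D),M).
M is sister to the clade containing all other ingroup taxa, so it is the earliest-diverging (most basal) ingroup lineage.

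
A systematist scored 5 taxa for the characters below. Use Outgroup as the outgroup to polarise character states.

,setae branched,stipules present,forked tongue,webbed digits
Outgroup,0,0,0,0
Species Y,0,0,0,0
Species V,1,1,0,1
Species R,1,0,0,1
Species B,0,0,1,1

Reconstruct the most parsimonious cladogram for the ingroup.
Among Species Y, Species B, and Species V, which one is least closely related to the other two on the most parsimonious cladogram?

Species Y

The outgroup has state '0' for every character, so '1' is the derived state throughout.
setae branched (derived state '1') is shared by Species R and Species V — a synapomorphy uniting that clade.
stipules present (derived state '1') is unique to Species V (autapomorphy; uninformative for grouping).
forked tongue (derived state '1') is unique to Species B (autapomorphy; uninformative for grouping).
webbed digits: derived state '1' in Species B, Species R, and Species V only — synapomorphy for {Species B, Species R, Species V}.
Most parsimonious ingroup topology: (Species Y,((Species V,Species R),Species B)).
Species B and Species V share a more recent common ancestor with each other than either does with Species Y, so Species Y is the least closely related of the three.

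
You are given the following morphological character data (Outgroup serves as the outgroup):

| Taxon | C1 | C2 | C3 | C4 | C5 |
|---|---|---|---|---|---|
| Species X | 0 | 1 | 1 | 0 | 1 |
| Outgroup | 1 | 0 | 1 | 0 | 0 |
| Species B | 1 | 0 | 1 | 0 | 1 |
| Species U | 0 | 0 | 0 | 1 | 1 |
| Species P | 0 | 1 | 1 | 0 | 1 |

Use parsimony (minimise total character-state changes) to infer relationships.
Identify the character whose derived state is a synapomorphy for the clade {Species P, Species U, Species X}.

Character polarity is set by the outgroup: the derived state is whichever differs from the outgroup's state, so for C1, C3 the derived state is '0', and for the remaining characters it is '1'.
C1: derived state '0' in Species P, Species U, and Species X only — synapomorphy for {Species P, Species U, Species X}.
Only Species P and Species X show the derived state '1' for C2, supporting them as a clade.
C3: derived state '0' in Species U only — an autapomorphy, so it tells us nothing about relationships among taxa.
C4 (derived state '1') is unique to Species U (autapomorphy; uninformative for grouping).
All ingroup taxa share the derived state '1' for C5; it defines the ingroup but does not resolve relationships within it.
Most parsimonious ingroup topology: (((Species P,Species X),Species U),Species B).
The clade {Species P, Species U, Species X} is supported by C1: its derived state '0' occurs in exactly those taxa and in no other taxon (including the outgroup).

C1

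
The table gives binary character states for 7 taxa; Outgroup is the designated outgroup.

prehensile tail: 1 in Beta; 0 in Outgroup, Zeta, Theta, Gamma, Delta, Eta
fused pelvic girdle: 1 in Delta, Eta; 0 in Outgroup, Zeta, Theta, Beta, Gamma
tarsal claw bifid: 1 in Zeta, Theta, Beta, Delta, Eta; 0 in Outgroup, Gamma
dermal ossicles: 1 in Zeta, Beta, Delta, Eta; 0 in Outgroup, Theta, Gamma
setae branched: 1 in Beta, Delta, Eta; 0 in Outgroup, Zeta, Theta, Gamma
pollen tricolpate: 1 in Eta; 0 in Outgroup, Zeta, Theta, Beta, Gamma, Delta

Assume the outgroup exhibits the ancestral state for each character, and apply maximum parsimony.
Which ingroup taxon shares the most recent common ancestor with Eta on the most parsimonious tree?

Delta

The outgroup has state '0' for every character, so '1' is the derived state throughout.
prehensile tail: derived state '1' in Beta only — an autapomorphy, so it tells us nothing about relationships among taxa.
fused pelvic girdle (derived state '1') is shared by Delta and Eta — a synapomorphy uniting that clade.
tarsal claw bifid (derived state '1') is shared by Beta, Delta, Eta, Theta, and Zeta — a synapomorphy uniting that clade.
Only Beta, Delta, Eta, and Zeta show the derived state '1' for dermal ossicles, supporting them as a clade.
setae branched: derived state '1' in Beta, Delta, and Eta only — synapomorphy for {Beta, Delta, Eta}.
pollen tricolpate: derived state '1' in Eta only — an autapomorphy, so it tells us nothing about relationships among taxa.
Most parsimonious ingroup topology: (((Zeta,(Beta,(Delta,Eta))),Theta),Gamma).
Eta and Delta form a cherry on this tree, so they are sister taxa.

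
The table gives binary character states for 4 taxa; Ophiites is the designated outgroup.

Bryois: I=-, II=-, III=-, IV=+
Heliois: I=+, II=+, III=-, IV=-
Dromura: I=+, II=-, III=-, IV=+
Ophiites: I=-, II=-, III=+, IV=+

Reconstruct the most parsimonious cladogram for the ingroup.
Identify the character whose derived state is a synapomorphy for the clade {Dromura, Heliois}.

I

Character polarity is set by the outgroup: the derived state is whichever differs from the outgroup's state, so for III, IV the derived state is '-', and for the remaining characters it is '+'.
Only Dromura and Heliois show the derived state '+' for I, supporting them as a clade.
II: derived state '+' in Heliois only — an autapomorphy, so it tells us nothing about relationships among taxa.
III (derived state '-') is shared by all ingroup taxa — unites the whole ingroup.
IV: derived state '-' in Heliois only — an autapomorphy, so it tells us nothing about relationships among taxa.
Most parsimonious ingroup topology: ((Heliois,Dromura),Bryois).
The clade {Dromura, Heliois} is supported by I: its derived state '+' occurs in exactly those taxa and in no other taxon (including the outgroup).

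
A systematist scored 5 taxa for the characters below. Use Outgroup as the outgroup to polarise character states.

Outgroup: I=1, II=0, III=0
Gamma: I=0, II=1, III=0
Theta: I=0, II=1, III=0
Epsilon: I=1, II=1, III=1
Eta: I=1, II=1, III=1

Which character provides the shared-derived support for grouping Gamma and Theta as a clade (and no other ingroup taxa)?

Character polarity is set by the outgroup: the derived state is whichever differs from the outgroup's state, so for I the derived state is '0', and for the remaining characters it is '1'.
I: derived state '0' in Gamma and Theta only — synapomorphy for {Gamma, Theta}.
All ingroup taxa share the derived state '1' for II; it defines the ingroup but does not resolve relationships within it.
III (derived state '1') is shared by Epsilon and Eta — a synapomorphy uniting that clade.
Most parsimonious ingroup topology: ((Gamma,Theta),(Epsilon,Eta)).
The clade {Gamma, Theta} is supported by I: its derived state '0' occurs in exactly those taxa and in no other taxon (including the outgroup).

I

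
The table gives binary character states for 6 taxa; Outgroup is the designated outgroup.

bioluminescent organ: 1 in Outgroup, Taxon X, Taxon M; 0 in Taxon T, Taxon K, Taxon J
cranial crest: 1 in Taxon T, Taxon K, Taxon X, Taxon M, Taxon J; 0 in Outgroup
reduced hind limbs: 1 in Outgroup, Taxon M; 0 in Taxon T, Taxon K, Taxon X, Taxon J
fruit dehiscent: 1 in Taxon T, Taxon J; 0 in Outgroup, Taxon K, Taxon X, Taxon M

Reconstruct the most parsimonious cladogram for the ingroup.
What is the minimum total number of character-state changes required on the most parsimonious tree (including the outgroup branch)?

4

Character polarity is set by the outgroup: the derived state is whichever differs from the outgroup's state, so for bioluminescent organ, reduced hind limbs the derived state is '0', and for the remaining characters it is '1'.
bioluminescent organ: derived state '0' in Taxon J, Taxon K, and Taxon T only — synapomorphy for {Taxon J, Taxon K, Taxon T}.
All ingroup taxa share the derived state '1' for cranial crest; it defines the ingroup but does not resolve relationships within it.
reduced hind limbs (derived state '0') is shared by Taxon J, Taxon K, Taxon T, and Taxon X — a synapomorphy uniting that clade.
fruit dehiscent (derived state '1') is shared by Taxon J and Taxon T — a synapomorphy uniting that clade.
Most parsimonious ingroup topology: ((((Taxon T,Taxon J),Taxon K),Taxon X),Taxon M).
Changes per character on this tree: bioluminescent organ: 1; cranial crest: 1; reduced hind limbs: 1; fruit dehiscent: 1.
Total = 4.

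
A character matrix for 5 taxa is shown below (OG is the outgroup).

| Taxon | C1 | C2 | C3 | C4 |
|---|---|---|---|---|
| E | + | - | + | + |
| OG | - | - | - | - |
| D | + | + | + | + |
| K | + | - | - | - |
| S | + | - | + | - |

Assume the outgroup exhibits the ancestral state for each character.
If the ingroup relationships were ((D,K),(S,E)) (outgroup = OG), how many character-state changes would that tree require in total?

Map each character onto ((D,K),(S,E)) (rooted by OG) and count the minimum state changes it requires (Fitch parsimony):
C1: 1; C2: 1; C3: 2; C4: 2.
Total tree length = 6.

6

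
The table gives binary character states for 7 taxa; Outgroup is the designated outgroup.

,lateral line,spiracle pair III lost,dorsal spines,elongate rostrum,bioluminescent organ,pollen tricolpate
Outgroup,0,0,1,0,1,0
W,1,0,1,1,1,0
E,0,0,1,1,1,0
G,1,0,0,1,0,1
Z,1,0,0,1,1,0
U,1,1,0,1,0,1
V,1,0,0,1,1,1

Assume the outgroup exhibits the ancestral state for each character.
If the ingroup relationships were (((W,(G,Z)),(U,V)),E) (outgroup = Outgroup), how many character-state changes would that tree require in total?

Map each character onto (((W,(G,Z)),(U,V)),E) (rooted by Outgroup) and count the minimum state changes it requires (Fitch parsimony):
lateral line: 1; spiracle pair III lost: 1; dorsal spines: 2; elongate rostrum: 1; bioluminescent organ: 2; pollen tricolpate: 2.
Total tree length = 9.

9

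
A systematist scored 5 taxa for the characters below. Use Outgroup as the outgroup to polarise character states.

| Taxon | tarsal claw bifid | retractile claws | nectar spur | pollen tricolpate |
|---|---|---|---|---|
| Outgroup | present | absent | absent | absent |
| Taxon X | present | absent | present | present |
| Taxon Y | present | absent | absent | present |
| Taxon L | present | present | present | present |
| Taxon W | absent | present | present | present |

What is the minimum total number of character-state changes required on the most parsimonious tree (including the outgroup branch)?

Character polarity is set by the outgroup: the derived state is whichever differs from the outgroup's state, so for tarsal claw bifid the derived state is 'absent', and for the remaining characters it is 'present'.
tarsal claw bifid: derived state 'absent' in Taxon W only — an autapomorphy, so it tells us nothing about relationships among taxa.
retractile claws: derived state 'present' in Taxon L and Taxon W only — synapomorphy for {Taxon L, Taxon W}.
nectar spur (derived state 'present') is shared by Taxon L, Taxon W, and Taxon X — a synapomorphy uniting that clade.
pollen tricolpate (derived state 'present') is shared by all ingroup taxa — unites the whole ingroup.
Most parsimonious ingroup topology: ((Taxon X,(Taxon L,Taxon W)),Taxon Y).
Changes per character on this tree: tarsal claw bifid: 1; retractile claws: 1; nectar spur: 1; pollen tricolpate: 1.
Total = 4.

4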